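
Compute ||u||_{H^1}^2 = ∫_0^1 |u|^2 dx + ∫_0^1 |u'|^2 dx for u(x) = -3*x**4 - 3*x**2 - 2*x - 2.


||u||_{H^1}^2 = 2425/21

The H^1 norm (squared) on an interval (0, L) is
  ||u||_{H^1}^2 = ∫_0^L u(x)^2 dx + ∫_0^L u'(x)^2 dx.
Compute u'(x) = -12*x**3 - 6*x - 2.
Then u(x)^2 = 9*x**8 + 18*x**6 + 12*x**5 + 21*x**4 + 12*x**3 + 16*x**2 + 8*x + 4 and u'(x)^2 = 144*x**6 + 144*x**4 + 48*x**3 + 36*x**2 + 24*x + 4.
Integrate each monomial from 0 to 1 using ∫_0^1 c·x^n dx = c·1^(n+1)/(n+1):
  ∫_0^1 u(x)^2 dx = ∫_0^1 (9*x^8 + 18*x^6 + 12*x^5 + 21*x^4 + 12*x^3 + 16*x^2 + 8*x + 4) dx. Term by term:
    ∫_0^1 9*x^8 dx = 1;  ∫_0^1 18*x^6 dx = 18/7;  ∫_0^1 12*x^5 dx = 2;
    ∫_0^1 21*x^4 dx = 21/5;  ∫_0^1 12*x^3 dx = 3;  ∫_0^1 16*x^2 dx = 16/3;
    ∫_0^1 8*x dx = 4;  ∫_0^1 4 dx = 4.
  Sum: 1 + 18/7 + 2 + 21/5 + 3 + 16/3 + 4 + 4 = 2741/105.
  ∫_0^1 u'(x)^2 dx = ∫_0^1 (144*x^6 + 144*x^4 + 48*x^3 + 36*x^2 + 24*x + 4) dx. Term by term:
    ∫_0^1 144*x^6 dx = 144/7;  ∫_0^1 144*x^4 dx = 144/5;  ∫_0^1 48*x^3 dx = 12;
    ∫_0^1 36*x^2 dx = 12;  ∫_0^1 24*x dx = 12;  ∫_0^1 4 dx = 4.
  Sum: 144/7 + 144/5 + 12 + 12 + 12 + 4 = 3128/35.
Adding: ||u||_{H^1}^2 = 2741/105 + 3128/35 = 2425/21.


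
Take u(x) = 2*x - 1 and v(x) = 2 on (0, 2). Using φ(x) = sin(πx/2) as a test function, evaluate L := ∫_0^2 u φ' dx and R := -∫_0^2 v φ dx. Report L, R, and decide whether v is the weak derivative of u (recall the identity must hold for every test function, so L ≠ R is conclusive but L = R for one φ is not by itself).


LHS = -8/π, RHS = -8/π. Yes, v = u' weakly.

u(x) = 2*x - 1, classical derivative u'(x) = 2.
φ(x) = sin(πx/2), so φ'(x) = π*cos(π*x/2)/2.
Note φ(0) = φ(2) = 0, so the boundary term u·φ vanishes.
LHS = ∫_0^2 u(x) φ'(x) dx = ∫_0^2 (π*x*cos(π*x/2) - π*cos(π*x/2)/2) dx. Term by term:
  ∫_0^2 -π*cos(π*x/2)/2 dx = 0;  ∫_0^2 π*x*cos(π*x/2) dx = -8/π.
Sum: 0 − 8/π = -8/π.
So LHS = -8/π.
∫_0^2 v(x) φ(x) dx = ∫_0^2 (2*sin(π*x/2)) dx. Term by term:
  ∫_0^2 2*sin(π*x/2) dx = 8/π.
So RHS = -∫_0^2 v(x) φ(x) dx = -8/π.
LHS = RHS, so the identity holds for this test φ.
Moreover u is smooth here and v(x) = u'(x) = 2 pointwise, so the identity holds for every test function. Hence v is the weak derivative of u.


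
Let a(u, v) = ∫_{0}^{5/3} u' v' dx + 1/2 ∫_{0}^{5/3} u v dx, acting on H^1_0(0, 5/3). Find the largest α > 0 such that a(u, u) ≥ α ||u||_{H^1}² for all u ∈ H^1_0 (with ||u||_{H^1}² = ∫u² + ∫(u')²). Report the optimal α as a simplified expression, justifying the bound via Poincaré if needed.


α = (25 + 18*π^2)/(2*(25 + 9*π^2))

Coercivity of a(·,·) on H^1_0(0, 5/3) means a(u, u) ≥ α ||u||_{H^1}² for every u ∈ H^1_0.
The interval has length L = 5/3, and Poincaré/coercivity depend only on L. Here a(u, u) = ∫(u')² + (1/2)·∫u².
Here 0 < c = 1/2 < 1. The condition a(u,u) ≥ α||u||_{H^1}² reads (1−α)∫(u')² ≥ (α−c)∫u². Any admissible α is ≤ 1 (rapidly oscillating u have ∫u²/∫(u')² → 0), and α = 1 would force 0 ≥ (1−c)∫u², impossible since c < 1; so 1−α > 0. By the sharp Poincaré inequality on H^1_0 of an interval of length L, ∫(u')² ≥ (π/L)²∫u² with equality for the first sine mode sin(π(x−x₀)/L) (x₀ the left endpoint), so the inequality holds for all u iff (1−α)(π/L)² ≥ α − c, i.e. α ≤ ((π/L)² + c)/((π/L)² + 1) = (1 + c(L/π)²)/(1 + (L/π)²). With (π/L)² = 9*π^2/25 and c = 1/2, the largest admissible constant is α = ((π/L)² + c)/((π/L)² + 1).
Simplifying, α = (25 + 18*π^2)/(2*(25 + 9*π^2)).


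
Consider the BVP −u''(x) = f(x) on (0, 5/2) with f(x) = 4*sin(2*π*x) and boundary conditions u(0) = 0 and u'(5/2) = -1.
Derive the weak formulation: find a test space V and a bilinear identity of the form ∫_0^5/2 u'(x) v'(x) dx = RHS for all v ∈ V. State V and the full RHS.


V = {v ∈ H^1(0, 5/2) : v(0) = 0} (test functions vanish at x = 0 where u is specified); weak form: ∫_0^5/2 u'v' dx = ∫_0^5/2 (4*sin(2*π*x)) v dx − v(5/2) for all v ∈ V.

Multiply both sides by a test function v and integrate from 0 to 5/2:
  ∫_0^5/2 −u''(x) v(x) dx = ∫_0^5/2 f(x) v(x) dx.
Integrate the LHS by parts once:
  ∫_0^5/2 −u'' v dx = −[u'(x) v(x)]_0^5/2 + ∫_0^5/2 u'(x) v'(x) dx.
Thus ∫_0^5/2 u'(x) v'(x) dx = ∫_0^5/2 f(x) v(x) dx + [u'(x) v(x)]_0^5/2.
Choose V so that boundary terms are either known or forced to vanish.
Mixed BC: u(0) = 0 (Dirichlet) and u'(5/2) = -1 (Neumann). Define V = {v ∈ H^1(0, 5/2) : v(0) = 0}. Then [u' v]_0^5/2 = u'(5/2)·v(5/2) − u'(0)·0 = − v(5/2).
Weak formulation: find u (satisfying any essential BC) such that ∫_0^5/2 u'(x) v'(x) dx = ∫_0^5/2 f v dx − v(5/2) for all v ∈ V (Dirichlet at 0 absorbed into V; Neumann datum at x = 5/2 contributes the boundary term).
Substituting f(x) = 4*sin(2*π*x), the right-hand side is ∫_0^5/2 (4*sin(2*π*x)) v dx − v(5/2).


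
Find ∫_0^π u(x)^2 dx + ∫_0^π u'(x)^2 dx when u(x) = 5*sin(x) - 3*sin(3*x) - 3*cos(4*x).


||u||_{H^1(0,π)}^2 = -1360/7 + 293*π/2

u'(x) = 12*sin(4*x) + 5*cos(x) - 9*cos(3*x).
Expand u² and (u')² and integrate term by term on (0, π), using: for integers n ≥ 1, ∫_0^π sin²(nx) dx = ∫_0^π cos²(nx) dx = π/2; for n ≠ n', ∫_0^π sin(nx)sin(n'x) dx = ∫_0^π cos(nx)cos(n'x) dx = 0; and by product-to-sum, ∫_0^π sin(nx)cos(n'x) dx = ½∫_0^π [sin((n+n')x) + sin((n−n')x)] dx, which is 0 when n+n' is even and 2n/(n²−n'²) when n+n' is odd (it need not vanish on (0, π)).
  u² squared terms: (-3)²·∫cos(4x)² dx = 9·π/2 = 9*π/2;  (-3)²·∫sin(3x)² dx = 9·π/2 = 9*π/2;  (5)²·∫sin(x)² dx = 25·π/2 = 25*π/2.
  u² cross terms: 2·(-3)·(-3)·∫cos(4x)·sin(3x) dx = 18·(-6/7) = -108/7;  2·(-3)·(5)·∫cos(4x)·sin(x) dx = -30·(-2/15) = 4;  2·(-3)·(5)·∫sin(3x)·sin(x) dx = -30·(0) = 0.
  So ∫_0^π u² dx = 9*π/2 + 9*π/2 + 25*π/2 − 108/7 + 4 + 0 = -80/7 + 43*π/2.
  (u')² squared terms: (-9)²·∫cos(3x)² dx = 81·π/2 = 81*π/2;  (5)²·∫cos(x)² dx = 25·π/2 = 25*π/2;  (12)²·∫sin(4x)² dx = 144·π/2 = 72*π.
  (u')² cross terms: 2·(-9)·(5)·∫cos(3x)·cos(x) dx = -90·(0) = 0;  2·(-9)·(12)·∫cos(3x)·sin(4x) dx = -216·(8/7) = -1728/7;  2·(5)·(12)·∫cos(x)·sin(4x) dx = 120·(8/15) = 64.
  So ∫_0^π (u')² dx = 81*π/2 + 25*π/2 + 72*π + 0 − 1728/7 + 64 = -1280/7 + 125*π.
||u||_{H^1}^2 = (-80/7 + 43*π/2) + (-1280/7 + 125*π) = -1360/7 + 293*π/2.


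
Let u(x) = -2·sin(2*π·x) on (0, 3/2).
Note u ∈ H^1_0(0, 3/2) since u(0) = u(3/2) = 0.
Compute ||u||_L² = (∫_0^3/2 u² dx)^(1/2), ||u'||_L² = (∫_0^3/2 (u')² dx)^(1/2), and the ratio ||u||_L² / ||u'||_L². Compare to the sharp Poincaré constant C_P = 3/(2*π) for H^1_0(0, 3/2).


||u||_L² / ||u'||_L² = 1/(2*π) < C_P = 3/(2*π).

u(x) = -2·sin(2*π·x), so u'(x) = -4*π*cos(2*π*x).
Writing u(x) = A·sin(kπx/L) with A = -2 and k = 3, use ∫_0^L sin²(kπx/L) dx = L/2 and ∫_0^L cos²(kπx/L) dx = L/2.
u² = 4·sin²(2*π·x) and (u')² = 16*π^2·cos²(2*π·x), and each of sin², cos² integrates to L/2 = 3/4 over (0, 3/2).
∫_0^3/2 u² dx = 3, so ||u||_L² = sqrt(3).
∫_0^3/2 (u')² dx = 12*π^2, so ||u'||_L² = 2*sqrt(3)*π.
Ratio ||u||_L² / ||u'||_L² = 1/(2*π).
Sharp Poincaré constant on H^1_0(0, 3/2) is C_P = L/π = 3/(2*π), achieved by sin(2*π/3·x).
This is the k = 3 harmonic; the ratio L/(kπ) is strictly less than C_P = L/π, consistent with the sharp inequality ||u||_L² ≤ C_P ||u'||_L².


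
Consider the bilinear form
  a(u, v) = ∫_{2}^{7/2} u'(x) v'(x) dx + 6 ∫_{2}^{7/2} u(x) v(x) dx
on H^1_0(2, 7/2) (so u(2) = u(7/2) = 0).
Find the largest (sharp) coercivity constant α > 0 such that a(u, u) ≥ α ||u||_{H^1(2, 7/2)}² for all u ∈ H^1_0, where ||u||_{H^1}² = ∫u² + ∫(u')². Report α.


α = 1

Coercivity of a(·,·) on H^1_0(2, 7/2) means a(u, u) ≥ α ||u||_{H^1}² for every u ∈ H^1_0.
The interval has length L = 3/2, and Poincaré/coercivity depend only on L. Here a(u, u) = ∫(u')² + (6)·∫u².
Here c = 6 ≥ 1, so a(u,u) = ∫(u')² + c∫u² ≥ ∫(u')² + ∫u² = ||u||_{H^1}², i.e. α = 1 works. No larger α is possible: a(u,u) ≥ α||u||_{H^1}² means (1−α)∫(u')² ≥ (α−c)∫u², and for the modes u_n = sin(nπ(x−x₀)/L) (x₀ the left endpoint) one has ∫u_n²/∫(u_n')² = (L/(nπ))² → 0, so a(u_n,u_n)/||u_n||_{H^1}² → 1. Hence the optimal constant is α = 1.
Therefore α = 1.


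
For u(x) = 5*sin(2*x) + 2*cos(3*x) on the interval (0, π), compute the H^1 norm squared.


||u||_{H^1(0,π)}^2 = -160 + 165*π/2

u'(x) = -6*sin(3*x) + 10*cos(2*x).
Expand u² and (u')² and integrate term by term on (0, π), using: for integers n ≥ 1, ∫_0^π sin²(nx) dx = ∫_0^π cos²(nx) dx = π/2; for n ≠ n', ∫_0^π sin(nx)sin(n'x) dx = ∫_0^π cos(nx)cos(n'x) dx = 0; and by product-to-sum, ∫_0^π sin(nx)cos(n'x) dx = ½∫_0^π [sin((n+n')x) + sin((n−n')x)] dx, which is 0 when n+n' is even and 2n/(n²−n'²) when n+n' is odd (it need not vanish on (0, π)).
  u² squared terms: (2)²·∫cos(3x)² dx = 4·π/2 = 2*π;  (5)²·∫sin(2x)² dx = 25·π/2 = 25*π/2.
  u² cross terms: 2·(2)·(5)·∫cos(3x)·sin(2x) dx = 20·(-4/5) = -16.
  So ∫_0^π u² dx = 2*π + 25*π/2 − 16 = -16 + 29*π/2.
  (u')² squared terms: (-6)²·∫sin(3x)² dx = 36·π/2 = 18*π;  (10)²·∫cos(2x)² dx = 100·π/2 = 50*π.
  (u')² cross terms: 2·(-6)·(10)·∫sin(3x)·cos(2x) dx = -120·(6/5) = -144.
  So ∫_0^π (u')² dx = 18*π + 50*π − 144 = -144 + 68*π.
||u||_{H^1}^2 = (-16 + 29*π/2) + (-144 + 68*π) = -160 + 165*π/2.


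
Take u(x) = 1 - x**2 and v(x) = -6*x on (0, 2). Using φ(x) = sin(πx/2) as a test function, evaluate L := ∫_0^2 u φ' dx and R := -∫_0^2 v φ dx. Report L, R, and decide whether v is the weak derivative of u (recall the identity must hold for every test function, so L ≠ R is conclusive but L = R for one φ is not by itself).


LHS = 8/π, RHS = 24/π. No, v is not the weak derivative of u.

u(x) = 1 - x**2, classical derivative u'(x) = -2*x.
φ(x) = sin(πx/2), so φ'(x) = π*cos(π*x/2)/2.
Note φ(0) = φ(2) = 0, so the boundary term u·φ vanishes.
LHS = ∫_0^2 u(x) φ'(x) dx = ∫_0^2 (-π*x^2*cos(π*x/2)/2 + π*cos(π*x/2)/2) dx. Term by term:
  ∫_0^2 π*cos(π*x/2)/2 dx = 0;  ∫_0^2 -π*x^2*cos(π*x/2)/2 dx = 8/π.
Sum: 0 + 8/π = 8/π.
So LHS = 8/π.
∫_0^2 v(x) φ(x) dx = ∫_0^2 (-6*x*sin(π*x/2)) dx. Term by term:
  ∫_0^2 -6*x*sin(π*x/2) dx = -24/π.
So RHS = -∫_0^2 v(x) φ(x) dx = 24/π.
LHS − RHS = -16/π ≠ 0, so the identity fails.
(For a valid weak derivative the identity must hold for EVERY test function, in particular this one. The failure shows v is NOT the weak derivative of u.)
Correct weak derivative would be u'(x) = -2*x.


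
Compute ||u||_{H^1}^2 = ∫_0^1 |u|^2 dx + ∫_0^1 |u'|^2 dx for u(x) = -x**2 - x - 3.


||u||_{H^1}^2 = 581/30

The H^1 norm (squared) on an interval (0, L) is
  ||u||_{H^1}^2 = ∫_0^L u(x)^2 dx + ∫_0^L u'(x)^2 dx.
Compute u'(x) = -2*x - 1.
Then u(x)^2 = x**4 + 2*x**3 + 7*x**2 + 6*x + 9 and u'(x)^2 = 4*x**2 + 4*x + 1.
Integrate each monomial from 0 to 1 using ∫_0^1 c·x^n dx = c·1^(n+1)/(n+1):
  ∫_0^1 u(x)^2 dx = ∫_0^1 (x^4 + 2*x^3 + 7*x^2 + 6*x + 9) dx. Term by term:
    ∫_0^1 x^4 dx = 1/5;  ∫_0^1 2*x^3 dx = 1/2;  ∫_0^1 7*x^2 dx = 7/3;
    ∫_0^1 6*x dx = 3;  ∫_0^1 9 dx = 9.
  Sum: 1/5 + 1/2 + 7/3 + 3 + 9 = 451/30.
  ∫_0^1 u'(x)^2 dx = ∫_0^1 (4*x^2 + 4*x + 1) dx. Term by term:
    ∫_0^1 4*x^2 dx = 4/3;  ∫_0^1 4*x dx = 2;  ∫_0^1 1 dx = 1.
  Sum: 4/3 + 2 + 1 = 13/3.
Adding: ||u||_{H^1}^2 = 451/30 + 13/3 = 581/30.


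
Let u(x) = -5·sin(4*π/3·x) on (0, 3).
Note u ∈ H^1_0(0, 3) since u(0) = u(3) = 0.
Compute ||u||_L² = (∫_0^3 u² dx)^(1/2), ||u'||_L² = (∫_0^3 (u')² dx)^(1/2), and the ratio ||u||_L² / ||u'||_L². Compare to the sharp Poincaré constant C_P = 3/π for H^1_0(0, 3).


||u||_L² / ||u'||_L² = 3/(4*π) < C_P = 3/π.

u(x) = -5·sin(4*π/3·x), so u'(x) = -20*π*cos(4*π*x/3)/3.
Writing u(x) = A·sin(kπx/L) with A = -5 and k = 4, use ∫_0^L sin²(kπx/L) dx = L/2 and ∫_0^L cos²(kπx/L) dx = L/2.
u² = 25·sin²(4*π/3·x) and (u')² = 400*π^2/9·cos²(4*π/3·x), and each of sin², cos² integrates to L/2 = 3/2 over (0, 3).
∫_0^3 u² dx = 75/2, so ||u||_L² = 5*sqrt(6)/2.
∫_0^3 (u')² dx = 200*π^2/3, so ||u'||_L² = 10*sqrt(6)*π/3.
Ratio ||u||_L² / ||u'||_L² = 3/(4*π).
Sharp Poincaré constant on H^1_0(0, 3) is C_P = L/π = 3/π, achieved by sin(π/3·x).
This is the k = 4 harmonic; the ratio L/(kπ) is strictly less than C_P = L/π, consistent with the sharp inequality ||u||_L² ≤ C_P ||u'||_L².


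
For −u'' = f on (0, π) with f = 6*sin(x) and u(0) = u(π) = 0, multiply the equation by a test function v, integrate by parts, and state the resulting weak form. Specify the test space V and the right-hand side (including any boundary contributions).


V = H^1_0(0, π) (so v(0) = v(π) = 0); weak form: ∫_0^π u'v' dx = ∫_0^π (6*sin(x)) v dx for all v ∈ V.

Multiply both sides by a test function v and integrate from 0 to π:
  ∫_0^π −u''(x) v(x) dx = ∫_0^π f(x) v(x) dx.
Integrate the LHS by parts once:
  ∫_0^π −u'' v dx = −[u'(x) v(x)]_0^π + ∫_0^π u'(x) v'(x) dx.
Thus ∫_0^π u'(x) v'(x) dx = ∫_0^π f(x) v(x) dx + [u'(x) v(x)]_0^π.
Choose V so that boundary terms are either known or forced to vanish.
u is Dirichlet: u(0) = u(π) = 0. Let V = H^1_0(0, π); then v(0) = v(π) = 0, and [u' v]_0^π = 0.
Weak formulation: find u (satisfying any essential BC) such that ∫_0^π u'(x) v'(x) dx = ∫_0^π f v dx for all v ∈ V.
Substituting f(x) = 6*sin(x), the right-hand side is ∫_0^π (6*sin(x)) v dx.


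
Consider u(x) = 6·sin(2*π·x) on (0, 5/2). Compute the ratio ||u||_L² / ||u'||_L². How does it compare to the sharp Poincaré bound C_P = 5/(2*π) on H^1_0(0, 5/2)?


||u||_L² / ||u'||_L² = 1/(2*π) < C_P = 5/(2*π).

u(x) = 6·sin(2*π·x), so u'(x) = 12*π*cos(2*π*x).
Writing u(x) = A·sin(kπx/L) with A = 6 and k = 5, use ∫_0^L sin²(kπx/L) dx = L/2 and ∫_0^L cos²(kπx/L) dx = L/2.
u² = 36·sin²(2*π·x) and (u')² = 144*π^2·cos²(2*π·x), and each of sin², cos² integrates to L/2 = 5/4 over (0, 5/2).
∫_0^5/2 u² dx = 45, so ||u||_L² = 3*sqrt(5).
∫_0^5/2 (u')² dx = 180*π^2, so ||u'||_L² = 6*sqrt(5)*π.
Ratio ||u||_L² / ||u'||_L² = 1/(2*π).
Sharp Poincaré constant on H^1_0(0, 5/2) is C_P = L/π = 5/(2*π), achieved by sin(2*π/5·x).
This is the k = 5 harmonic; the ratio L/(kπ) is strictly less than C_P = L/π, consistent with the sharp inequality ||u||_L² ≤ C_P ||u'||_L².


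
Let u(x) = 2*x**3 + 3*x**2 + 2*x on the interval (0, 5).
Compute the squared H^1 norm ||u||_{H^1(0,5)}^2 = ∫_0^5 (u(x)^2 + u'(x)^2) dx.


||u||_{H^1}^2 = 2627720/21

The H^1 norm (squared) on an interval (0, L) is
  ||u||_{H^1}^2 = ∫_0^L u(x)^2 dx + ∫_0^L u'(x)^2 dx.
Compute u'(x) = 6*x**2 + 6*x + 2.
Then u(x)^2 = 4*x**6 + 12*x**5 + 17*x**4 + 12*x**3 + 4*x**2 and u'(x)^2 = 36*x**4 + 72*x**3 + 60*x**2 + 24*x + 4.
Integrate each monomial from 0 to 5 using ∫_0^5 c·x^n dx = c·5^(n+1)/(n+1):
  ∫_0^5 u(x)^2 dx = ∫_0^5 (4*x^6 + 12*x^5 + 17*x^4 + 12*x^3 + 4*x^2) dx. Term by term:
    ∫_0^5 4*x^6 dx = 312500/7;  ∫_0^5 12*x^5 dx = 31250;  ∫_0^5 17*x^4 dx = 10625;
    ∫_0^5 12*x^3 dx = 1875;  ∫_0^5 4*x^2 dx = 500/3.
  Sum: 312500/7 + 31250 + 10625 + 1875 + 500/3 = 1859750/21.
  ∫_0^5 u'(x)^2 dx = ∫_0^5 (36*x^4 + 72*x^3 + 60*x^2 + 24*x + 4) dx. Term by term:
    ∫_0^5 36*x^4 dx = 22500;  ∫_0^5 72*x^3 dx = 11250;  ∫_0^5 60*x^2 dx = 2500;
    ∫_0^5 24*x dx = 300;  ∫_0^5 4 dx = 20.
  Sum: 22500 + 11250 + 2500 + 300 + 20 = 36570.
Adding: ||u||_{H^1}^2 = 1859750/21 + 36570 = 2627720/21.


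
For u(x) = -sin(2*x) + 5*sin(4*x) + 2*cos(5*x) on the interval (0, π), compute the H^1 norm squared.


||u||_{H^1(0,π)}^2 = -27872/63 + 267*π

u'(x) = -10*sin(5*x) - 2*cos(2*x) + 20*cos(4*x).
Expand u² and (u')² and integrate term by term on (0, π), using: for integers n ≥ 1, ∫_0^π sin²(nx) dx = ∫_0^π cos²(nx) dx = π/2; for n ≠ n', ∫_0^π sin(nx)sin(n'x) dx = ∫_0^π cos(nx)cos(n'x) dx = 0; and by product-to-sum, ∫_0^π sin(nx)cos(n'x) dx = ½∫_0^π [sin((n+n')x) + sin((n−n')x)] dx, which is 0 when n+n' is even and 2n/(n²−n'²) when n+n' is odd (it need not vanish on (0, π)).
  u² squared terms: (-1)²·∫sin(2x)² dx = 1·π/2 = π/2;  (2)²·∫cos(5x)² dx = 4·π/2 = 2*π;  (5)²·∫sin(4x)² dx = 25·π/2 = 25*π/2.
  u² cross terms: 2·(-1)·(2)·∫sin(2x)·cos(5x) dx = -4·(-4/21) = 16/21;  2·(-1)·(5)·∫sin(2x)·sin(4x) dx = -10·(0) = 0;  2·(2)·(5)·∫cos(5x)·sin(4x) dx = 20·(-8/9) = -160/9.
  So ∫_0^π u² dx = π/2 + 2*π + 25*π/2 + 16/21 + 0 − 160/9 = -1072/63 + 15*π.
  (u')² squared terms: (-10)²·∫sin(5x)² dx = 100·π/2 = 50*π;  (-2)²·∫cos(2x)² dx = 4·π/2 = 2*π;  (20)²·∫cos(4x)² dx = 400·π/2 = 200*π.
  (u')² cross terms: 2·(-10)·(-2)·∫sin(5x)·cos(2x) dx = 40·(10/21) = 400/21;  2·(-10)·(20)·∫sin(5x)·cos(4x) dx = -400·(10/9) = -4000/9;  2·(-2)·(20)·∫cos(2x)·cos(4x) dx = -80·(0) = 0.
  So ∫_0^π (u')² dx = 50*π + 2*π + 200*π + 400/21 − 4000/9 + 0 = -26800/63 + 252*π.
||u||_{H^1}^2 = (-1072/63 + 15*π) + (-26800/63 + 252*π) = -27872/63 + 267*π.


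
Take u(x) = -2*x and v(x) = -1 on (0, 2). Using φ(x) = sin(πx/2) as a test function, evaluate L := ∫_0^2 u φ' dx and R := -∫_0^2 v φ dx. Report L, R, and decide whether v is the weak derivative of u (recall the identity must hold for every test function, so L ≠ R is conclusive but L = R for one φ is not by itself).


LHS = 8/π, RHS = 4/π. No, v is not the weak derivative of u.

u(x) = -2*x, classical derivative u'(x) = -2.
φ(x) = sin(πx/2), so φ'(x) = π*cos(π*x/2)/2.
Note φ(0) = φ(2) = 0, so the boundary term u·φ vanishes.
LHS = ∫_0^2 u(x) φ'(x) dx = ∫_0^2 (-π*x*cos(π*x/2)) dx. Term by term:
  ∫_0^2 -π*x*cos(π*x/2) dx = 8/π.
So LHS = 8/π.
∫_0^2 v(x) φ(x) dx = ∫_0^2 (-sin(π*x/2)) dx. Term by term:
  ∫_0^2 -sin(π*x/2) dx = -4/π.
So RHS = -∫_0^2 v(x) φ(x) dx = 4/π.
LHS − RHS = 4/π ≠ 0, so the identity fails.
(For a valid weak derivative the identity must hold for EVERY test function, in particular this one. The failure shows v is NOT the weak derivative of u.)
Correct weak derivative would be u'(x) = -2.


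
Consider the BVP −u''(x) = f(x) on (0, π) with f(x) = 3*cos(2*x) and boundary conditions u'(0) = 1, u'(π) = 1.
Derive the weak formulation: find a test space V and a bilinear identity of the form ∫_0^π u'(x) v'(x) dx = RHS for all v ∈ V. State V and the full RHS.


V = H^1(0, π) (v unrestricted at boundary; u is determined up to an additive constant); weak form: ∫_0^π u'v' dx = ∫_0^π (3*cos(2*x)) v dx + v(π) − v(0) for all v ∈ V.

Multiply both sides by a test function v and integrate from 0 to π:
  ∫_0^π −u''(x) v(x) dx = ∫_0^π f(x) v(x) dx.
Integrate the LHS by parts once:
  ∫_0^π −u'' v dx = −[u'(x) v(x)]_0^π + ∫_0^π u'(x) v'(x) dx.
Thus ∫_0^π u'(x) v'(x) dx = ∫_0^π f(x) v(x) dx + [u'(x) v(x)]_0^π.
Choose V so that boundary terms are either known or forced to vanish.
u has inhomogeneous Neumann u'(0) = 1, u'(π) = 1. [u' v]_0^π = (1)·v(π) − (1)·v(0) = v(π) − v(0). Take V = H^1(0, π); boundary term becomes part of RHS.
Weak formulation: find u (satisfying any essential BC) such that ∫_0^π u'(x) v'(x) dx = ∫_0^π f v dx + v(π) − v(0) for all v ∈ V (Neumann data are natural BCs: they enter the RHS as boundary terms).
Substituting f(x) = 3*cos(2*x), the right-hand side is ∫_0^π (3*cos(2*x)) v dx + v(π) − v(0).
Compatibility check (pure Neumann): taking v ≡ 1 ∈ V gives 0 = ∫_0^π f dx + (1) − (1), i.e. ∫_0^π f dx must equal u'(0) − u'(π) = 0. Indeed ∫_0^π (3*cos(2*x)) dx = 0, so the data are compatible. The solution is then unique only up to an additive constant (fix it e.g. by requiring ∫_0^π u dx = 0).


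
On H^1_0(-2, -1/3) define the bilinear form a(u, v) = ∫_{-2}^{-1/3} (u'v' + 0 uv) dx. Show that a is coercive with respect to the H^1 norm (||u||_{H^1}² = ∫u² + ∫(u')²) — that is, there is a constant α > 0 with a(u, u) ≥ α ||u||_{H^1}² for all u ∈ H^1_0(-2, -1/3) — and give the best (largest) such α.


α = 9*π^2/(25 + 9*π^2)

Coercivity of a(·,·) on H^1_0(-2, -1/3) means a(u, u) ≥ α ||u||_{H^1}² for every u ∈ H^1_0.
The interval has length L = 5/3, and Poincaré/coercivity depend only on L. Here a(u, u) = ∫(u')² + (0)·∫u².
Here c = 0, so a(u,u) = ∫(u')² alone. The condition a(u,u) ≥ α||u||_{H^1}² reads (1−α)∫(u')² ≥ (α−c)∫u². Any admissible α is ≤ 1 (rapidly oscillating u have ∫u²/∫(u')² → 0), and α = 1 would force 0 ≥ (1−c)∫u², impossible since c < 1; so 1−α > 0. By the sharp Poincaré inequality on H^1_0 of an interval of length L, ∫(u')² ≥ (π/L)²∫u² with equality for the first sine mode sin(π(x−x₀)/L) (x₀ the left endpoint), so the inequality holds for all u iff (1−α)(π/L)² ≥ α − c, i.e. α ≤ ((π/L)² + c)/((π/L)² + 1) = (1 + c(L/π)²)/(1 + (L/π)²). (Direct route, valid since c ≤ 0: Poincaré gives c∫u² ≥ c(L/π)²∫(u')², so a(u,u) ≥ (1 + c(L/π)²)∫(u')², while ||u||_{H^1}² ≤ (1 + (L/π)²)∫(u')²; dividing yields the same α.) With (π/L)² = 9*π^2/25 and c = 0, the largest admissible constant is α = ((π/L)² + c)/((π/L)² + 1).
Simplifying, α = 9*π^2/(25 + 9*π^2).


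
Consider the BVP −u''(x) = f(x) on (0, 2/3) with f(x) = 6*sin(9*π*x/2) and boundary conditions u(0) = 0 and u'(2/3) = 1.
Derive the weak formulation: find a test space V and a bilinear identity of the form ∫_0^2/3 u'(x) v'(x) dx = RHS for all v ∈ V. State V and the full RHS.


V = {v ∈ H^1(0, 2/3) : v(0) = 0} (test functions vanish at x = 0 where u is specified); weak form: ∫_0^2/3 u'v' dx = ∫_0^2/3 (6*sin(9*π*x/2)) v dx + v(2/3) for all v ∈ V.

Multiply both sides by a test function v and integrate from 0 to 2/3:
  ∫_0^2/3 −u''(x) v(x) dx = ∫_0^2/3 f(x) v(x) dx.
Integrate the LHS by parts once:
  ∫_0^2/3 −u'' v dx = −[u'(x) v(x)]_0^2/3 + ∫_0^2/3 u'(x) v'(x) dx.
Thus ∫_0^2/3 u'(x) v'(x) dx = ∫_0^2/3 f(x) v(x) dx + [u'(x) v(x)]_0^2/3.
Choose V so that boundary terms are either known or forced to vanish.
Mixed BC: u(0) = 0 (Dirichlet) and u'(2/3) = 1 (Neumann). Define V = {v ∈ H^1(0, 2/3) : v(0) = 0}. Then [u' v]_0^2/3 = u'(2/3)·v(2/3) − u'(0)·0 = v(2/3).
Weak formulation: find u (satisfying any essential BC) such that ∫_0^2/3 u'(x) v'(x) dx = ∫_0^2/3 f v dx + v(2/3) for all v ∈ V (Dirichlet at 0 absorbed into V; Neumann datum at x = 2/3 contributes the boundary term).
Substituting f(x) = 6*sin(9*π*x/2), the right-hand side is ∫_0^2/3 (6*sin(9*π*x/2)) v dx + v(2/3).


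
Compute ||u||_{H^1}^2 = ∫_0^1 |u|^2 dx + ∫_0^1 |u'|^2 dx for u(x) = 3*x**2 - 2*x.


||u||_{H^1}^2 = 62/15

The H^1 norm (squared) on an interval (0, L) is
  ||u||_{H^1}^2 = ∫_0^L u(x)^2 dx + ∫_0^L u'(x)^2 dx.
Compute u'(x) = 6*x - 2.
Then u(x)^2 = 9*x**4 - 12*x**3 + 4*x**2 and u'(x)^2 = 36*x**2 - 24*x + 4.
Integrate each monomial from 0 to 1 using ∫_0^1 c·x^n dx = c·1^(n+1)/(n+1):
  ∫_0^1 u(x)^2 dx = ∫_0^1 (9*x^4 - 12*x^3 + 4*x^2) dx. Term by term:
    ∫_0^1 9*x^4 dx = 9/5;  ∫_0^1 -12*x^3 dx = -3;  ∫_0^1 4*x^2 dx = 4/3.
  Sum: 9/5 − 3 + 4/3 = 2/15.
  ∫_0^1 u'(x)^2 dx = ∫_0^1 (36*x^2 - 24*x + 4) dx. Term by term:
    ∫_0^1 36*x^2 dx = 12;  ∫_0^1 -24*x dx = -12;  ∫_0^1 4 dx = 4.
  Sum: 12 − 12 + 4 = 4.
Adding: ||u||_{H^1}^2 = 2/15 + 4 = 62/15.


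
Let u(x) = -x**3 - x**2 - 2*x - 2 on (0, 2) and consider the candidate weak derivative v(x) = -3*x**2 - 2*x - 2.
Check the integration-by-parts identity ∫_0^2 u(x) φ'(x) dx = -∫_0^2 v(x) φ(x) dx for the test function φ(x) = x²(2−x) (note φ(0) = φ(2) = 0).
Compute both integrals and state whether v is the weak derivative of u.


LHS = 184/15, RHS = 184/15. Yes, v = u' weakly.

u(x) = -x**3 - x**2 - 2*x - 2, classical derivative u'(x) = -3*x**2 - 2*x - 2.
φ(x) = x²(2−x), so φ'(x) = x*(4 - 3*x).
Note φ(0) = φ(2) = 0, so the boundary term u·φ vanishes.
LHS = ∫_0^2 u(x) φ'(x) dx = ∫_0^2 (3*x^5 - x^4 + 2*x^3 - 2*x^2 - 8*x) dx. Term by term:
  ∫_0^2 3*x^5 dx = 32;  ∫_0^2 -x^4 dx = -32/5;  ∫_0^2 2*x^3 dx = 8;
  ∫_0^2 -2*x^2 dx = -16/3;  ∫_0^2 -8*x dx = -16.
Sum: 32 − 32/5 + 8 − 16/3 − 16 = 184/15.
So LHS = 184/15.
∫_0^2 v(x) φ(x) dx = ∫_0^2 (3*x^5 - 4*x^4 - 2*x^3 - 4*x^2) dx. Term by term:
  ∫_0^2 3*x^5 dx = 32;  ∫_0^2 -4*x^4 dx = -128/5;  ∫_0^2 -2*x^3 dx = -8;
  ∫_0^2 -4*x^2 dx = -32/3.
Sum: 32 − 128/5 − 8 − 32/3 = -184/15.
So RHS = -∫_0^2 v(x) φ(x) dx = 184/15.
LHS = RHS, so the identity holds for this test φ.
Moreover u is smooth here and v(x) = u'(x) = -3*x**2 - 2*x - 2 pointwise, so the identity holds for every test function. Hence v is the weak derivative of u.


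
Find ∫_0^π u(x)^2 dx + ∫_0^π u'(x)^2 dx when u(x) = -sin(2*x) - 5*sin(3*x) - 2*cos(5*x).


||u||_{H^1(0,π)}^2 = -416/21 + 359*π/2

u'(x) = 10*sin(5*x) - 2*cos(2*x) - 15*cos(3*x).
Expand u² and (u')² and integrate term by term on (0, π), using: for integers n ≥ 1, ∫_0^π sin²(nx) dx = ∫_0^π cos²(nx) dx = π/2; for n ≠ n', ∫_0^π sin(nx)sin(n'x) dx = ∫_0^π cos(nx)cos(n'x) dx = 0; and by product-to-sum, ∫_0^π sin(nx)cos(n'x) dx = ½∫_0^π [sin((n+n')x) + sin((n−n')x)] dx, which is 0 when n+n' is even and 2n/(n²−n'²) when n+n' is odd (it need not vanish on (0, π)).
  u² squared terms: (-1)²·∫sin(2x)² dx = 1·π/2 = π/2;  (-5)²·∫sin(3x)² dx = 25·π/2 = 25*π/2;  (-2)²·∫cos(5x)² dx = 4·π/2 = 2*π.
  u² cross terms: 2·(-1)·(-5)·∫sin(2x)·sin(3x) dx = 10·(0) = 0;  2·(-1)·(-2)·∫sin(2x)·cos(5x) dx = 4·(-4/21) = -16/21;  2·(-5)·(-2)·∫sin(3x)·cos(5x) dx = 20·(0) = 0.
  So ∫_0^π u² dx = π/2 + 25*π/2 + 2*π + 0 − 16/21 + 0 = -16/21 + 15*π.
  (u')² squared terms: (-15)²·∫cos(3x)² dx = 225·π/2 = 225*π/2;  (-2)²·∫cos(2x)² dx = 4·π/2 = 2*π;  (10)²·∫sin(5x)² dx = 100·π/2 = 50*π.
  (u')² cross terms: 2·(-15)·(-2)·∫cos(3x)·cos(2x) dx = 60·(0) = 0;  2·(-15)·(10)·∫cos(3x)·sin(5x) dx = -300·(0) = 0;  2·(-2)·(10)·∫cos(2x)·sin(5x) dx = -40·(10/21) = -400/21.
  So ∫_0^π (u')² dx = 225*π/2 + 2*π + 50*π + 0 + 0 − 400/21 = -400/21 + 329*π/2.
||u||_{H^1}^2 = (-16/21 + 15*π) + (-400/21 + 329*π/2) = -416/21 + 359*π/2.


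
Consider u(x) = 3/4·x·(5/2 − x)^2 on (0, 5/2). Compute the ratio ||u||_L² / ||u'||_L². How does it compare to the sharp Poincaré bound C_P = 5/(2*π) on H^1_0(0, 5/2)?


||u||_L² / ||u'||_L² = 5*sqrt(14)/28 < C_P = 5/(2*π).

u(x) = 3/4·x·(5/2 − x)^2, so u'(x) = 9*x^2/4 - 15*x/2 + 75/16.
u(x) = 3/4·x·(5/2 − x)^2 vanishes at x = 0 and x = 5/2, so u ∈ H^1_0(0, 5/2). Differentiate via the product rule and integrate the resulting polynomials term by term.
  ∫_0^5/2 u² dx = ∫_0^5/2 (9*x^6/16 - 45*x^5/8 + 675*x^4/32 - 1125*x^3/32 + 5625*x^2/256) dx. Term by term:
    ∫_0^5/2 9*x^6/16 dx = 703125/14336;  ∫_0^5/2 -45*x^5/8 dx = -234375/1024;  ∫_0^5/2 675*x^4/32 dx = 421875/1024;
    ∫_0^5/2 -1125*x^3/32 dx = -703125/2048;  ∫_0^5/2 5625*x^2/256 dx = 234375/2048.
  Sum: 703125/14336 − 234375/1024 + 421875/1024 − 703125/2048 + 234375/2048 = 46875/14336.
  ∫_0^5/2 (u')² dx = ∫_0^5/2 (81*x^4/16 - 135*x^3/4 + 2475*x^2/32 - 1125*x/16 + 5625/256) dx. Term by term:
    ∫_0^5/2 81*x^4/16 dx = 50625/512;  ∫_0^5/2 -135*x^3/4 dx = -84375/256;  ∫_0^5/2 2475*x^2/32 dx = 103125/256;
    ∫_0^5/2 -1125*x/16 dx = -28125/128;  ∫_0^5/2 5625/256 dx = 28125/512.
  Sum: 50625/512 − 84375/256 + 103125/256 − 28125/128 + 28125/512 = 1875/256.
∫_0^5/2 u² dx = 46875/14336, so ||u||_L² = 125*sqrt(42)/448.
∫_0^5/2 (u')² dx = 1875/256, so ||u'||_L² = 25*sqrt(3)/16.
Ratio ||u||_L² / ||u'||_L² = 5*sqrt(14)/28.
Sharp Poincaré constant on H^1_0(0, 5/2) is C_P = L/π = 5/(2*π), achieved by sin(2*π/5·x).
A polynomial bump cannot attain the sharp Poincaré constant (only the first sine eigenfunction does), so the ratio is strictly less than C_P, consistent with ||u||_L² ≤ C_P ||u'||_L².


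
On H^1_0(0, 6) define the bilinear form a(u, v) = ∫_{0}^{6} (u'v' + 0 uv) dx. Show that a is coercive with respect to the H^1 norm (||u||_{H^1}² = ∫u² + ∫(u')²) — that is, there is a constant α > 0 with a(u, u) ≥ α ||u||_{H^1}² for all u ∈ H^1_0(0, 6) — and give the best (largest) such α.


α = π^2/(π^2 + 36)

Coercivity of a(·,·) on H^1_0(0, 6) means a(u, u) ≥ α ||u||_{H^1}² for every u ∈ H^1_0.
The interval has length L = 6, and Poincaré/coercivity depend only on L. Here a(u, u) = ∫(u')² + (0)·∫u².
Here c = 0, so a(u,u) = ∫(u')² alone. The condition a(u,u) ≥ α||u||_{H^1}² reads (1−α)∫(u')² ≥ (α−c)∫u². Any admissible α is ≤ 1 (rapidly oscillating u have ∫u²/∫(u')² → 0), and α = 1 would force 0 ≥ (1−c)∫u², impossible since c < 1; so 1−α > 0. By the sharp Poincaré inequality on H^1_0 of an interval of length L, ∫(u')² ≥ (π/L)²∫u² with equality for the first sine mode sin(π(x−x₀)/L) (x₀ the left endpoint), so the inequality holds for all u iff (1−α)(π/L)² ≥ α − c, i.e. α ≤ ((π/L)² + c)/((π/L)² + 1) = (1 + c(L/π)²)/(1 + (L/π)²). (Direct route, valid since c ≤ 0: Poincaré gives c∫u² ≥ c(L/π)²∫(u')², so a(u,u) ≥ (1 + c(L/π)²)∫(u')², while ||u||_{H^1}² ≤ (1 + (L/π)²)∫(u')²; dividing yields the same α.) With (π/L)² = π^2/36 and c = 0, the largest admissible constant is α = ((π/L)² + c)/((π/L)² + 1).
Simplifying, α = π^2/(π^2 + 36).


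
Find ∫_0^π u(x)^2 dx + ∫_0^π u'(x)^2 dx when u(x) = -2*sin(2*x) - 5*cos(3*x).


||u||_{H^1(0,π)}^2 = -160 + 135*π

u'(x) = 15*sin(3*x) - 4*cos(2*x).
Expand u² and (u')² and integrate term by term on (0, π), using: for integers n ≥ 1, ∫_0^π sin²(nx) dx = ∫_0^π cos²(nx) dx = π/2; for n ≠ n', ∫_0^π sin(nx)sin(n'x) dx = ∫_0^π cos(nx)cos(n'x) dx = 0; and by product-to-sum, ∫_0^π sin(nx)cos(n'x) dx = ½∫_0^π [sin((n+n')x) + sin((n−n')x)] dx, which is 0 when n+n' is even and 2n/(n²−n'²) when n+n' is odd (it need not vanish on (0, π)).
  u² squared terms: (-5)²·∫cos(3x)² dx = 25·π/2 = 25*π/2;  (-2)²·∫sin(2x)² dx = 4·π/2 = 2*π.
  u² cross terms: 2·(-5)·(-2)·∫cos(3x)·sin(2x) dx = 20·(-4/5) = -16.
  So ∫_0^π u² dx = 25*π/2 + 2*π − 16 = -16 + 29*π/2.
  (u')² squared terms: (-4)²·∫cos(2x)² dx = 16·π/2 = 8*π;  (15)²·∫sin(3x)² dx = 225·π/2 = 225*π/2.
  (u')² cross terms: 2·(-4)·(15)·∫cos(2x)·sin(3x) dx = -120·(6/5) = -144.
  So ∫_0^π (u')² dx = 8*π + 225*π/2 − 144 = -144 + 241*π/2.
||u||_{H^1}^2 = (-16 + 29*π/2) + (-144 + 241*π/2) = -160 + 135*π.


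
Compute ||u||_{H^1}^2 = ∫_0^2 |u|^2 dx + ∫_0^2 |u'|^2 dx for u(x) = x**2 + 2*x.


||u||_{H^1}^2 = 1016/15

The H^1 norm (squared) on an interval (0, L) is
  ||u||_{H^1}^2 = ∫_0^L u(x)^2 dx + ∫_0^L u'(x)^2 dx.
Compute u'(x) = 2*x + 2.
Then u(x)^2 = x**4 + 4*x**3 + 4*x**2 and u'(x)^2 = 4*x**2 + 8*x + 4.
Integrate each monomial from 0 to 2 using ∫_0^2 c·x^n dx = c·2^(n+1)/(n+1):
  ∫_0^2 u(x)^2 dx = ∫_0^2 (x^4 + 4*x^3 + 4*x^2) dx. Term by term:
    ∫_0^2 x^4 dx = 32/5;  ∫_0^2 4*x^3 dx = 16;  ∫_0^2 4*x^2 dx = 32/3.
  Sum: 32/5 + 16 + 32/3 = 496/15.
  ∫_0^2 u'(x)^2 dx = ∫_0^2 (4*x^2 + 8*x + 4) dx. Term by term:
    ∫_0^2 4*x^2 dx = 32/3;  ∫_0^2 8*x dx = 16;  ∫_0^2 4 dx = 8.
  Sum: 32/3 + 16 + 8 = 104/3.
Adding: ||u||_{H^1}^2 = 496/15 + 104/3 = 1016/15.


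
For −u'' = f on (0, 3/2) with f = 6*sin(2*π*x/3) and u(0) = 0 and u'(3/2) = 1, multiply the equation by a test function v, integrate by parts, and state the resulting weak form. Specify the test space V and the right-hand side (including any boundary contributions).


V = {v ∈ H^1(0, 3/2) : v(0) = 0} (test functions vanish at x = 0 where u is specified); weak form: ∫_0^3/2 u'v' dx = ∫_0^3/2 (6*sin(2*π*x/3)) v dx + v(3/2) for all v ∈ V.

Multiply both sides by a test function v and integrate from 0 to 3/2:
  ∫_0^3/2 −u''(x) v(x) dx = ∫_0^3/2 f(x) v(x) dx.
Integrate the LHS by parts once:
  ∫_0^3/2 −u'' v dx = −[u'(x) v(x)]_0^3/2 + ∫_0^3/2 u'(x) v'(x) dx.
Thus ∫_0^3/2 u'(x) v'(x) dx = ∫_0^3/2 f(x) v(x) dx + [u'(x) v(x)]_0^3/2.
Choose V so that boundary terms are either known or forced to vanish.
Mixed BC: u(0) = 0 (Dirichlet) and u'(3/2) = 1 (Neumann). Define V = {v ∈ H^1(0, 3/2) : v(0) = 0}. Then [u' v]_0^3/2 = u'(3/2)·v(3/2) − u'(0)·0 = v(3/2).
Weak formulation: find u (satisfying any essential BC) such that ∫_0^3/2 u'(x) v'(x) dx = ∫_0^3/2 f v dx + v(3/2) for all v ∈ V (Dirichlet at 0 absorbed into V; Neumann datum at x = 3/2 contributes the boundary term).
Substituting f(x) = 6*sin(2*π*x/3), the right-hand side is ∫_0^3/2 (6*sin(2*π*x/3)) v dx + v(3/2).


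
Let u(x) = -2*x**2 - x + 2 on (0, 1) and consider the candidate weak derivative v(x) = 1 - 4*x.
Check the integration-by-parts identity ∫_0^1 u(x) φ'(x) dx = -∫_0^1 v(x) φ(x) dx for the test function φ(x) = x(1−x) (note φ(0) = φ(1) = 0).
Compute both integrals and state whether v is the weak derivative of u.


LHS = 1/2, RHS = 1/6. No, v is not the weak derivative of u.

u(x) = -2*x**2 - x + 2, classical derivative u'(x) = -4*x - 1.
φ(x) = x(1−x), so φ'(x) = 1 - 2*x.
Note φ(0) = φ(1) = 0, so the boundary term u·φ vanishes.
LHS = ∫_0^1 u(x) φ'(x) dx = ∫_0^1 (4*x^3 - 5*x + 2) dx. Term by term:
  ∫_0^1 4*x^3 dx = 1;  ∫_0^1 -5*x dx = -5/2;  ∫_0^1 2 dx = 2.
Sum: 1 − 5/2 + 2 = 1/2.
So LHS = 1/2.
∫_0^1 v(x) φ(x) dx = ∫_0^1 (4*x^3 - 5*x^2 + x) dx. Term by term:
  ∫_0^1 4*x^3 dx = 1;  ∫_0^1 -5*x^2 dx = -5/3;  ∫_0^1 x dx = 1/2.
Sum: 1 − 5/3 + 1/2 = -1/6.
So RHS = -∫_0^1 v(x) φ(x) dx = 1/6.
LHS − RHS = 1/3 ≠ 0, so the identity fails.
(For a valid weak derivative the identity must hold for EVERY test function, in particular this one. The failure shows v is NOT the weak derivative of u.)
Correct weak derivative would be u'(x) = -4*x - 1.


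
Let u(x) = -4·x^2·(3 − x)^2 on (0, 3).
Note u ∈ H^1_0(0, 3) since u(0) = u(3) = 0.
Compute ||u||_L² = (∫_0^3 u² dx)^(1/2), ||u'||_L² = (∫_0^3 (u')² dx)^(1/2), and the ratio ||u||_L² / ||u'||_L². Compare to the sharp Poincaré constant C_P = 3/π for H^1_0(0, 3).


||u||_L² / ||u'||_L² = sqrt(3)/2 < C_P = 3/π.

u(x) = -4·x^2·(3 − x)^2, so u'(x) = 8*x*(x*(3 - x) - (x - 3)^2).
u(x) = -4·x^2·(3 − x)^2 vanishes at x = 0 and x = 3, so u ∈ H^1_0(0, 3). Differentiate via the product rule and integrate the resulting polynomials term by term.
  ∫_0^3 u² dx = ∫_0^3 (16*x^8 - 192*x^7 + 864*x^6 - 1728*x^5 + 1296*x^4) dx. Term by term:
    ∫_0^3 16*x^8 dx = 34992;  ∫_0^3 -192*x^7 dx = -157464;  ∫_0^3 864*x^6 dx = 1889568/7;
    ∫_0^3 -1728*x^5 dx = -209952;  ∫_0^3 1296*x^4 dx = 314928/5.
  Sum: 34992 − 157464 + 1889568/7 − 209952 + 314928/5 = 17496/35.
  ∫_0^3 (u')² dx = ∫_0^3 (256*x^6 - 2304*x^5 + 7488*x^4 - 10368*x^3 + 5184*x^2) dx. Term by term:
    ∫_0^3 256*x^6 dx = 559872/7;  ∫_0^3 -2304*x^5 dx = -279936;  ∫_0^3 7488*x^4 dx = 1819584/5;
    ∫_0^3 -10368*x^3 dx = -209952;  ∫_0^3 5184*x^2 dx = 46656.
  Sum: 559872/7 − 279936 + 1819584/5 − 209952 + 46656 = 23328/35.
∫_0^3 u² dx = 17496/35, so ||u||_L² = 54*sqrt(210)/35.
∫_0^3 (u')² dx = 23328/35, so ||u'||_L² = 108*sqrt(70)/35.
Ratio ||u||_L² / ||u'||_L² = sqrt(3)/2.
Sharp Poincaré constant on H^1_0(0, 3) is C_P = L/π = 3/π, achieved by sin(π/3·x).
A polynomial bump cannot attain the sharp Poincaré constant (only the first sine eigenfunction does), so the ratio is strictly less than C_P, consistent with ||u||_L² ≤ C_P ||u'||_L².


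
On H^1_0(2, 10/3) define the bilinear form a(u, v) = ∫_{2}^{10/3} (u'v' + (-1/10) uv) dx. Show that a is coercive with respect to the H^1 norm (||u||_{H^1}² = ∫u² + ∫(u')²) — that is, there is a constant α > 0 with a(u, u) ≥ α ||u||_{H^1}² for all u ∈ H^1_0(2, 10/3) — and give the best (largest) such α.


α = (-8 + 45*π^2)/(5*(16 + 9*π^2))

Coercivity of a(·,·) on H^1_0(2, 10/3) means a(u, u) ≥ α ||u||_{H^1}² for every u ∈ H^1_0.
The interval has length L = 4/3, and Poincaré/coercivity depend only on L. Here a(u, u) = ∫(u')² + (-1/10)·∫u².
Here c = -1/10 < 0 with |c| < (π/L)² = 9*π^2/16, so coercivity still holds. The condition a(u,u) ≥ α||u||_{H^1}² reads (1−α)∫(u')² ≥ (α−c)∫u². Any admissible α is ≤ 1 (rapidly oscillating u have ∫u²/∫(u')² → 0), and α = 1 would force 0 ≥ (1−c)∫u², impossible since c < 1; so 1−α > 0. By the sharp Poincaré inequality on H^1_0 of an interval of length L, ∫(u')² ≥ (π/L)²∫u² with equality for the first sine mode sin(π(x−x₀)/L) (x₀ the left endpoint), so the inequality holds for all u iff (1−α)(π/L)² ≥ α − c, i.e. α ≤ ((π/L)² + c)/((π/L)² + 1) = (1 + c(L/π)²)/(1 + (L/π)²). (Direct route, valid since c ≤ 0: Poincaré gives c∫u² ≥ c(L/π)²∫(u')², so a(u,u) ≥ (1 + c(L/π)²)∫(u')², while ||u||_{H^1}² ≤ (1 + (L/π)²)∫(u')²; dividing yields the same α.) With (π/L)² = 9*π^2/16 and c = -1/10, the largest admissible constant is α = ((π/L)² + c)/((π/L)² + 1).
Simplifying, α = (-8 + 45*π^2)/(5*(16 + 9*π^2)).


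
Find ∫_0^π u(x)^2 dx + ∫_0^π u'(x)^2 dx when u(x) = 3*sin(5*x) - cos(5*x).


||u||_{H^1(0,π)}^2 = 130*π

u'(x) = 5*sin(5*x) + 15*cos(5*x).
Expand u² and (u')² and integrate term by term on (0, π), using: for integers n ≥ 1, ∫_0^π sin²(nx) dx = ∫_0^π cos²(nx) dx = π/2; for n ≠ n', ∫_0^π sin(nx)sin(n'x) dx = ∫_0^π cos(nx)cos(n'x) dx = 0; and by product-to-sum, ∫_0^π sin(nx)cos(n'x) dx = ½∫_0^π [sin((n+n')x) + sin((n−n')x)] dx, which is 0 when n+n' is even and 2n/(n²−n'²) when n+n' is odd (it need not vanish on (0, π)).
  u² squared terms: (-1)²·∫cos(5x)² dx = 1·π/2 = π/2;  (3)²·∫sin(5x)² dx = 9·π/2 = 9*π/2.
  u² cross terms: 2·(-1)·(3)·∫cos(5x)·sin(5x) dx = -6·(0) = 0.
  So ∫_0^π u² dx = π/2 + 9*π/2 + 0 = 5*π.
  (u')² squared terms: (5)²·∫sin(5x)² dx = 25·π/2 = 25*π/2;  (15)²·∫cos(5x)² dx = 225·π/2 = 225*π/2.
  (u')² cross terms: 2·(5)·(15)·∫sin(5x)·cos(5x) dx = 150·(0) = 0.
  So ∫_0^π (u')² dx = 25*π/2 + 225*π/2 + 0 = 125*π.
||u||_{H^1}^2 = (5*π) + (125*π) = 130*π.


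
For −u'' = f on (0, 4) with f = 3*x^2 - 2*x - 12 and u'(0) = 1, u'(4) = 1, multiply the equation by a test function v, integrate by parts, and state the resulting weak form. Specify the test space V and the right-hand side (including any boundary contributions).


V = H^1(0, 4) (v unrestricted at boundary; u is determined up to an additive constant); weak form: ∫_0^4 u'v' dx = ∫_0^4 (3*x^2 - 2*x - 12) v dx + v(4) − v(0) for all v ∈ V.

Multiply both sides by a test function v and integrate from 0 to 4:
  ∫_0^4 −u''(x) v(x) dx = ∫_0^4 f(x) v(x) dx.
Integrate the LHS by parts once:
  ∫_0^4 −u'' v dx = −[u'(x) v(x)]_0^4 + ∫_0^4 u'(x) v'(x) dx.
Thus ∫_0^4 u'(x) v'(x) dx = ∫_0^4 f(x) v(x) dx + [u'(x) v(x)]_0^4.
Choose V so that boundary terms are either known or forced to vanish.
u has inhomogeneous Neumann u'(0) = 1, u'(4) = 1. [u' v]_0^4 = (1)·v(4) − (1)·v(0) = v(4) − v(0). Take V = H^1(0, 4); boundary term becomes part of RHS.
Weak formulation: find u (satisfying any essential BC) such that ∫_0^4 u'(x) v'(x) dx = ∫_0^4 f v dx + v(4) − v(0) for all v ∈ V (Neumann data are natural BCs: they enter the RHS as boundary terms).
Substituting f(x) = 3*x^2 - 2*x - 12, the right-hand side is ∫_0^4 (3*x^2 - 2*x - 12) v dx + v(4) − v(0).
Compatibility check (pure Neumann): taking v ≡ 1 ∈ V gives 0 = ∫_0^4 f dx + (1) − (1), i.e. ∫_0^4 f dx must equal u'(0) − u'(4) = 0. Indeed ∫_0^4 (3*x^2 - 2*x - 12) dx = 0, so the data are compatible. The solution is then unique only up to an additive constant (fix it e.g. by requiring ∫_0^4 u dx = 0).
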